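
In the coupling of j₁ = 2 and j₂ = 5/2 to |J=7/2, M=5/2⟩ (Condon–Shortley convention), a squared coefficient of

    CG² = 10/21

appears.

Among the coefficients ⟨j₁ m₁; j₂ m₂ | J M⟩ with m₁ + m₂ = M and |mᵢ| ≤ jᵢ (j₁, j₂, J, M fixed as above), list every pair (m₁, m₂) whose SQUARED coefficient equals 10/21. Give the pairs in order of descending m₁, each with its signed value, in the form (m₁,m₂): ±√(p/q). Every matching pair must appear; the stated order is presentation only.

Admissible pairs with m₁+m₂ = M = 5/2: (0,5/2), (1,3/2), (2,1/2)
  (m₁,m₂)=(2,1/2): CG² = 32/63, CG = +√(32/63)
  (m₁,m₂)=(1,3/2): CG² = 1/63, CG = −√(1/63)
  (m₁,m₂)=(0,5/2): CG² = 10/21, CG = −√(10/21)   ← matches the target
Pairs with CG² = 10/21: (0,5/2): −√(10/21)

(0,5/2): −√(10/21)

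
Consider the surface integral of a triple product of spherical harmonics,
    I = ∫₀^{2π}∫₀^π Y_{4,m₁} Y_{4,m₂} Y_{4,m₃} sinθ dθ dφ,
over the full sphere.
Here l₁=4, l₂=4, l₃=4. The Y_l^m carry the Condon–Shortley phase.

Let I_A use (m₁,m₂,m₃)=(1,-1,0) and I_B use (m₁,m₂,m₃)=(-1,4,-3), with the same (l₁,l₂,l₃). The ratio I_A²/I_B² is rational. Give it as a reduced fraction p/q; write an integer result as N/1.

81/490

l's match ⇒ only the (l;m) 3-j factors differ between A and B.
A: triangle coeff Δ(4,4,4) = 1/450450; Σ_t [0,3]: t=0:+1/864 t=1:−1/96 t=2:+1/144 t=3:−1/3456 = -1/384; (3j)²=9/2002 [(4 4 4; 1 -1 0)], sign=-1
B: triangle coeff Δ(4,4,4) = 1/450450; Σ_t [4,4]: t=4:+1/3456 = 1/3456; (3j)²=35/1287 [(4 4 4; -1 4 -3)], sign=-1
I_A²/I_B² = (9/2002)/(35/1287) = 81/490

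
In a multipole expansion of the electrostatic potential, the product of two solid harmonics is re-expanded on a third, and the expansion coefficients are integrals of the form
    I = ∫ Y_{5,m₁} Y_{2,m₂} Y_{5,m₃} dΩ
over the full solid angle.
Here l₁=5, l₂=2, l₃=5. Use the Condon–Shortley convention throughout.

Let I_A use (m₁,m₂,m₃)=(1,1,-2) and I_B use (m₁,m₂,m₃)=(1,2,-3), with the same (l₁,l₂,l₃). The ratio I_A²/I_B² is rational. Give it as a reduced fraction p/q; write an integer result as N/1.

l's match ⇒ only the (l;m) 3-j factors differ between A and B.
A: triangle coeff Δ(5,2,5) = 1/38610; Σ_t [1,2]: t=1:−1/1440 t=2:+1/2880 = -1/2880; (3j)²=7/715 [(5 2 5; 1 1 -2)], sign=+1
B: triangle coeff Δ(5,2,5) = 1/38610; Σ_t [2,2]: t=2:+1/5760 = 1/5760; (3j)²=56/2145 [(5 2 5; 1 2 -3)], sign=+1
I_A²/I_B² = (7/715)/(56/2145) = 3/8

3/8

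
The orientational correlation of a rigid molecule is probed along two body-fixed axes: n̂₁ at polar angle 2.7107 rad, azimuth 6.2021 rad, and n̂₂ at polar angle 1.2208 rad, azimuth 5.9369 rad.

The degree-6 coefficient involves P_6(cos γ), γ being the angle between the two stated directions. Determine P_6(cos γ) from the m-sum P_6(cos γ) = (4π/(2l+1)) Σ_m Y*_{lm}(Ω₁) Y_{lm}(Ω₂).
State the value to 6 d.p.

Expand P_6 via completeness: Σ_{m} conj(Y_{6,m}) at Ω₁ times Y_{6,m} at Ω₂ —
  term(m=-6) = -0.000017+0.000851i   from Y*(Ω₁)=+0.002267-0.001199i, Y(Ω₂)=-0.161149+0.290193i
  term(m=-5) = -0.001966-0.007871i   from Y*(Ω₁)=-0.017762+0.007624i, Y(Ω₂)=-0.067131+0.414323i
  term(m=-4) = +0.003491+0.006241i   from Y*(Ω₁)=+0.083175-0.027965i, Y(Ω₂)=+0.015043+0.080094i
  term(m=-3) = +0.057995+0.059191i   from Y*(Ω₁)=-0.254532+0.063167i, Y(Ω₂)=-0.160269-0.272322i
  term(m=-2) = -0.080259-0.047068i   from Y*(Ω₁)=+0.483946-0.079177i, Y(Ω₂)=-0.146022-0.121150i
  term(m=-1) = -0.105196-0.028571i   from Y*(Ω₁)=-0.424468+0.034494i, Y(Ω₂)=+0.240771+0.086876i
  term(m=+0) = -0.041231-0.000000i   from Y*(Ω₁)=-0.192669-0.000000i, Y(Ω₂)=+0.213997+0.000000i
  term(m=+1) = -0.105196+0.028571i   from Y*(Ω₁)=+0.424468+0.034494i, Y(Ω₂)=-0.240771+0.086876i
  term(m=+2) = -0.080259+0.047068i   from Y*(Ω₁)=+0.483946+0.079177i, Y(Ω₂)=-0.146022+0.121150i
  term(m=+3) = +0.057995-0.059191i   from Y*(Ω₁)=+0.254532+0.063167i, Y(Ω₂)=+0.160269-0.272322i
  term(m=+4) = +0.003491-0.006241i   from Y*(Ω₁)=+0.083175+0.027965i, Y(Ω₂)=+0.015043-0.080094i
  term(m=+5) = -0.001966+0.007871i   from Y*(Ω₁)=+0.017762+0.007624i, Y(Ω₂)=+0.067131+0.414323i
  term(m=+6) = -0.000017-0.000851i   from Y*(Ω₁)=+0.002267+0.001199i, Y(Ω₂)=-0.161149-0.290193i
Σ over m = -0.293136+0.000000i; ×(4π/13) → -0.283358+0.000000i. Real part: -0.283358

-0.283358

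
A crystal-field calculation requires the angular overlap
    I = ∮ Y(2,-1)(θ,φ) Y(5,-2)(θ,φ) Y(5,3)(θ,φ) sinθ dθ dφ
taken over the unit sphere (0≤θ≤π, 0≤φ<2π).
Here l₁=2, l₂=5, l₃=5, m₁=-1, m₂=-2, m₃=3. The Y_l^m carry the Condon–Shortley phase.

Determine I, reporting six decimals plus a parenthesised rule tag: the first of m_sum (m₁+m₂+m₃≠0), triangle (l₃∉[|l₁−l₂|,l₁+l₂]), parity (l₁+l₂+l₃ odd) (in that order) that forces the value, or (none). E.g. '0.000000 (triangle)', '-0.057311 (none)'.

-0.161739 (none)

m-sum 0 ✓  L=12 even ✓  3≤5≤7 ✓
Π(2lᵢ+1) = 5×11×11 = 605
triangle coeff Δ(2,5,5) = 1/38610
Σ_t [0,2]: t=0:+1/2880 t=1:−1/576 t=2:+1/2880 = -1/960
(3j)²=10/429 [(2 5 5; 0 0 0)], sign=+1
Σ_t [1,2]: t=1:−1/2880 t=2:+1/10080 = -1/4032
(3j)²=10/429 [(2 5 5; -1 -2 3)], sign=-1
⇒ 4πI² = 500/1521
I = (-1)√(500/1521/(4π)) = -0.16173926
No selection rule forces the value: the integral is nonzero (none).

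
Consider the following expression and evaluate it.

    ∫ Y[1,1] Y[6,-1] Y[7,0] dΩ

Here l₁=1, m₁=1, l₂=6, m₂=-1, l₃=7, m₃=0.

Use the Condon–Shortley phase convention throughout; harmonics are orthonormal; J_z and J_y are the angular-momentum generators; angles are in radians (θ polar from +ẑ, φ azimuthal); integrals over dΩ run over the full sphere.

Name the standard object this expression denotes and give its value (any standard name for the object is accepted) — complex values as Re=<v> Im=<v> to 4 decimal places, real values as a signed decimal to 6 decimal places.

This is a Gaunt coefficient — the integral of a triple product of spherical harmonics over the sphere.
Rules hold: Σm=0, L=14 even, 5≤7≤7.
N = 3·13·15 = 585
Δ = 0!·2!·12!/15! = 1/1365
Racah Σ t=0..0: t=0:+1/518400 = 1/518400
⇒ 3j(1 6 7; 0 0 0)² = 7/195, sgn -1
Racah Σ t=0..0: t=0:+1/1209600 = 1/1209600
⇒ 3j(1 6 7; 1 -1 0)² = 1/65, sgn -1
4πI² = N·(3j₀)²·(3jₘ)² = 21/65
I = +1·√(0.323077/4π) = 0.16034227

Gaunt coefficient, +0.160342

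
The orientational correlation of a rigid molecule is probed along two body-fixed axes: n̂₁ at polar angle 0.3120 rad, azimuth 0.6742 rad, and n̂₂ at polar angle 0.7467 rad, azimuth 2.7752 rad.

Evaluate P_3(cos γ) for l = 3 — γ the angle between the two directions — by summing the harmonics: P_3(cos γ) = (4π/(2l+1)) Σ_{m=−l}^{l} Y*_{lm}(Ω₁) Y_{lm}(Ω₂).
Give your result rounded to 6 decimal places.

-0.368109

Term-by-term m-sum for l=3 (normalisation 4π/7 = 1.795196):
  [-3]  conj(Y_{3,-3})(Ω₁) = -0.005269+0.010857i ; Y_{3,-3}(Ω₂) = -0.059398-0.116466i ; Δ = +0.001577-0.000031i
  [-2]  conj(Y_{3,-2})(Ω₁) = +0.020215+0.089391i ; Y_{3,-2}(Ω₂) = +0.257215+0.231479i ; Δ = -0.015493+0.027672i
  [-1]  conj(Y_{3,-1})(Ω₁) = +0.273484+0.218545i ; Y_{3,-1}(Ω₂) = -0.347026-0.133160i ; Δ = -0.065804-0.112258i
  [+0]  conj(Y_{3,0})(Ω₁) = +0.542993-0.000000i ; Y_{3,0}(Ω₂) = -0.084002+0.000000i ; Δ = -0.045612+0.000000i
  [+1]  conj(Y_{3,1})(Ω₁) = -0.273484+0.218545i ; Y_{3,1}(Ω₂) = +0.347026-0.133160i ; Δ = -0.065804+0.112258i
  [+2]  conj(Y_{3,2})(Ω₁) = +0.020215-0.089391i ; Y_{3,2}(Ω₂) = +0.257215-0.231479i ; Δ = -0.015493-0.027672i
  [+3]  conj(Y_{3,3})(Ω₁) = +0.005269+0.010857i ; Y_{3,3}(Ω₂) = +0.059398-0.116466i ; Δ = +0.001577+0.000031i
Accumulated sum -0.205052+0.000000i; after 4π/(2l+1) scaling, -0.368109+0.000000i ⇒ P_3 = -0.368109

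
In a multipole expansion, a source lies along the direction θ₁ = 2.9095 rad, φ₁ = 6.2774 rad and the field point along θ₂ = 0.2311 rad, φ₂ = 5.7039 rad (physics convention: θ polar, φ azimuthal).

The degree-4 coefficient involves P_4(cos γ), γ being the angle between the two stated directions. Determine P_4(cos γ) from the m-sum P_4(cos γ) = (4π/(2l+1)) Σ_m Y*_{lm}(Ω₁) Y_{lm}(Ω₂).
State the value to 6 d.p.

Addition theorem: P_4(cos γ) = (4π/9) Σ_m Y*_{lm}(Ω₁) Y_{lm}(Ω₂), m = −4…4:
  m=-4: Y*=(0.001238, -0.000029)  Y=(-0.000827, 0.000894)  product (-0.000001, 0.000001)
  m=-3: Y*=(-0.014821, 0.000257)  Y=(-0.002435, 0.014437)  product (0.000032, -0.000215)
  m=-2: Y*=(0.099630, -0.001153)  Y=(0.039607, 0.090575)  product (0.004050, 0.008978)
  m=-1: Y*=(-0.384371, 0.002224)  Y=(0.320666, 0.209763)  product (-0.123721, -0.079914)
  m=+0: Y*=(0.632778, -0.000000)  Y=(0.634481, 0.000000)  product (0.401485, 0.000000)
  m=+1: Y*=(0.384371, 0.002224)  Y=(-0.320666, 0.209763)  product (-0.123721, 0.079914)
  m=+2: Y*=(0.099630, 0.001153)  Y=(0.039607, -0.090575)  product (0.004050, -0.008978)
  m=+3: Y*=(0.014821, 0.000257)  Y=(0.002435, 0.014437)  product (0.000032, 0.000215)
  m=+4: Y*=(0.001238, 0.000029)  Y=(-0.000827, -0.000894)  product (-0.000001, -0.000001)
Σ over m = (0.162207, 0.000000); ×(4π/9) → (0.226483, 0.000000). Real part: 0.226483

0.226483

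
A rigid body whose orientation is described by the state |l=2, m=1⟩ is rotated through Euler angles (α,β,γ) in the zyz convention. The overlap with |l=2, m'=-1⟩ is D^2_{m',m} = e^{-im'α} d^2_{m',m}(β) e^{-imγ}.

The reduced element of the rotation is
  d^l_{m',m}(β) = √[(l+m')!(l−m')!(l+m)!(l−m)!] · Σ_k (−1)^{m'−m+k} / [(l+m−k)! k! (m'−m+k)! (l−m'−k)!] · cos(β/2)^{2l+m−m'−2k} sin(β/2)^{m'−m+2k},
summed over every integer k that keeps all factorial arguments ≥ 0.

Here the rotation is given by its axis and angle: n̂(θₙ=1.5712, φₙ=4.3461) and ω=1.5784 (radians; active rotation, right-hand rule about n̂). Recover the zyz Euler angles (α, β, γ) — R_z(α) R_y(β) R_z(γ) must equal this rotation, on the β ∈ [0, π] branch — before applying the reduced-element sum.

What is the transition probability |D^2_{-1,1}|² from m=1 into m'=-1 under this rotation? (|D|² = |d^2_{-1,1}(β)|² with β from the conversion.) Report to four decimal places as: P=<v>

Axis–angle → zyz. n̂ = (sinθₙcosφₙ, sinθₙsinφₙ, cosθₙ) = (-0.358153, -0.933663, -0.000404), ω = 1.5784.
R = I cosω + sinω [n̂]ₓ + (1−cosω) n̂n̂ᵀ gives
  R = [+0.121645, +0.337340, -0.933490; +0.336533, +0.870751, +0.358522; +0.933781, -0.357763, -0.007603]
β = atan2(√(R₁₃²+R₂₃²), R₃₃) = 1.578400; α = atan2(R₂₃, R₁₃) mod 2π = 2.774897; γ = atan2(R₃₂, −R₃₁) mod 2π = 3.507475
First d^2_{-1,1}(β=1.5784), then the phase factors e^{-i(-1)α} and e^{-i(1)γ}:
c=cos(1.578400/2)=0.704413, s=sin(1.578400/2)=0.709790; N=√[1·6·6·1]=6.000000
k: max(0,(1)−(-1))=2 … min(2+(1),2−(-1))=3
  k=2: (−1)^0·6.0000/(2)·0.7044^2·0.7098^2 = +0.749957
  k=3: (−1)^1·6.0000/(6)·0.7044^0·0.7098^4 = -0.253816
d^2_{-1,1}(1.5784) = +0.749957 -0.253816 = +0.496140
|D^2_{-1,1}|² = |d^2_{-1,1}(β)|² = (+0.496140)² = 0.246155 (the z-rotation phases have unit modulus)

P=0.2462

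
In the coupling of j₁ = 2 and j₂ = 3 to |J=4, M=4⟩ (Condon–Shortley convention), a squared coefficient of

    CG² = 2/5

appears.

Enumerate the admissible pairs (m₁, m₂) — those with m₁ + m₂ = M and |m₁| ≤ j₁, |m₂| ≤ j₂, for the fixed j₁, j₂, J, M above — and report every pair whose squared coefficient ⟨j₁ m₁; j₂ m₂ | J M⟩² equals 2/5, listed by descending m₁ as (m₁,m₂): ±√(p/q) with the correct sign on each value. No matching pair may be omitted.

Admissible pairs with m₁+m₂ = M = 4: (1,3), (2,2)
  (m₁,m₂)=(2,2): CG² = 2/5, CG = +√(2/5)   ← matches the target
  (m₁,m₂)=(1,3): CG² = 3/5, CG = −√(3/5)
Pairs with CG² = 2/5: (2,2): +√(2/5)

(2,2): +√(2/5)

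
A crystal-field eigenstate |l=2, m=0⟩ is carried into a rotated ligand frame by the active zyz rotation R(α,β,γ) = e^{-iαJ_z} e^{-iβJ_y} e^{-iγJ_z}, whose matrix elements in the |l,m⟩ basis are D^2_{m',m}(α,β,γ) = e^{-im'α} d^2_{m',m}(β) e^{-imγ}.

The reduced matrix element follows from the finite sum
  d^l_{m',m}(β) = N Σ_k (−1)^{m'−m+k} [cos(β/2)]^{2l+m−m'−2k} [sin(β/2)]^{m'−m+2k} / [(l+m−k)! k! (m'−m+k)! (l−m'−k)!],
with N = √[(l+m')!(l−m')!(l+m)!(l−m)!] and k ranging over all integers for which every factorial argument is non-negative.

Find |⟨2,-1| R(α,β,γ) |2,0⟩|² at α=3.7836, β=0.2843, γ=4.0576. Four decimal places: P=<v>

P=0.1087

D^2_{-1,0}(3.7836,0.2843,4.0576) = e^{-i·-1·3.7836}·d^2_{-1,0}(0.2843)·e^{-i·0·4.0576}. Compute d first:
With c≡cos(β/2)=0.989914 and s≡sin(β/2)=0.141672, N=[1·6·2·2]^{1/2}=4.898979
k∈{1,2} keeps every argument non-negative
  k=1: (−1)^0·4.8990/(2)·0.9899^3·0.1417^1 = +0.336629
  k=2: (−1)^1·4.8990/(2)·0.9899^1·0.1417^3 = -0.006895
d^2_{-1,0}(0.2843) = +0.336629 -0.006895 = +0.329734
|D^2_{-1,0}|² = |d^2_{-1,0}(β)|² = (+0.329734)² = 0.108724 (the z-rotation phases have unit modulus)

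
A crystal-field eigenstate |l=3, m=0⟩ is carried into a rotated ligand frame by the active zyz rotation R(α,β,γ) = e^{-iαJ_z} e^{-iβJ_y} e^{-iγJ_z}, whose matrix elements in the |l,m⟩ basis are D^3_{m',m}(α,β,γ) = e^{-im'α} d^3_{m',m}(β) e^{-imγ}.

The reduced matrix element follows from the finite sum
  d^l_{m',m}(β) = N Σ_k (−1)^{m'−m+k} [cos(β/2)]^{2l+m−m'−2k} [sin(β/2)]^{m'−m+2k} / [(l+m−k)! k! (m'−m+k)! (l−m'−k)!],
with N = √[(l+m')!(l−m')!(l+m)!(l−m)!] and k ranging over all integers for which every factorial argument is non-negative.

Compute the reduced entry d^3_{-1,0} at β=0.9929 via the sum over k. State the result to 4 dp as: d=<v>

d=0.1785

d^3_{-1,0}(β=0.9929) via the finite sum:
Half-angle: c=0.879279, s=0.476307. N=√(2·24·6·6)=41.569219
k∈{1,2,3} keeps every argument non-negative
  k=1: (−1)^0·41.5692/(12)·0.8793^5·0.4763^1 = +0.867184
  k=2: (−1)^1·41.5692/(4)·0.8793^3·0.4763^3 = -0.763402
  k=3: (−1)^2·41.5692/(12)·0.8793^1·0.4763^5 = +0.074671
d^3_{-1,0}(0.9929) = +0.867184 -0.763402 +0.074671 = +0.178453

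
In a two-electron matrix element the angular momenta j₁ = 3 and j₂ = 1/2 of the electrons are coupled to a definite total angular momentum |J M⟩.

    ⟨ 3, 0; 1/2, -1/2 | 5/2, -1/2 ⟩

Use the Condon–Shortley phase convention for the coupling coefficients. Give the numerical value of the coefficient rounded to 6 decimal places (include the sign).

√[6·1!5!0!/7! · 3!3!0!1!2!3!] = √(432/7)
  +(−1)^0/∏(0,1,3,0,2,0)! = 1/12  (running 1/12)
⟨..|..⟩ = √(432/7)·(1/12) = +0.654654

+√(3/7) = +0.654654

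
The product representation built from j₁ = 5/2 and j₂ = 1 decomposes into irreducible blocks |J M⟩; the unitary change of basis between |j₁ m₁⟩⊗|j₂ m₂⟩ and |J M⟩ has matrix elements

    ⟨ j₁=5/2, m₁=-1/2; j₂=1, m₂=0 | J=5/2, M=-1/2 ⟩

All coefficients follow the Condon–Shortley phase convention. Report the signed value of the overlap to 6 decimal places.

triangle: 1!·4!·1!/7! = 24/5040
(j±m)!: 2!·3!·1!·1!·2!·3! = 144
prefactor² = (2J+1)·Δ·N² = 144/35
  k=0: +1/(0!·1!·3!·1!·1!·0!) = 1/6
  k=1: −1/(1!·0!·2!·0!·2!·1!) = -1/4
Σ = -1/12  ⇒  CG² = 144/35·(-1/12)² = 1/35
CG = −√(1/35) = -0.169031

-0.169031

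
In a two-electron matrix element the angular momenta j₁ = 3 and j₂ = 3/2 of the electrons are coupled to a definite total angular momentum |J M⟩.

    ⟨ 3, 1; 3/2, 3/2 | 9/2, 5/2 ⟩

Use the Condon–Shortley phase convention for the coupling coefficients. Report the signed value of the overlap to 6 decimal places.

+0.645497

j₁+j₂−J=0  J+j₁−j₂=6  J−j₁+j₂=3  j₁+j₂+J+1=10
(j₁±m₁, j₂±m₂, J±M) = (4,2,3,0,7,2)
P² = 34560
sum k=0..0:
  [0] +1/288 = 1/288
S = 1/288
C² = P²·S² = 5/12 ; C = +0.645497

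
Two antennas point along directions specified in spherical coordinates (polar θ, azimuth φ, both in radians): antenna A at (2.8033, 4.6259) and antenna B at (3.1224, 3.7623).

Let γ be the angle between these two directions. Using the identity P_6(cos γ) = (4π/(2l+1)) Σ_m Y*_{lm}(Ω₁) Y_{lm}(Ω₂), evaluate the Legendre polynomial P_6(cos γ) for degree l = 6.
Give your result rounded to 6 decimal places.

0.155513

Term-by-term m-sum for l=6 (normalisation 4π/13 = 0.966644):
  m=-6: (-0.000561, 0.000320) × (-0.000000, 0.000000) = (0.000000, -0.000000)  (running Σ = (0.000000, -0.000000))
  m=-5: (0.002664, 0.005771) × (-0.000000, -0.000000) = (-0.000000, -0.000000)  (running Σ = (-0.000000, -0.000000))
  m=-4: (0.035785, -0.012899) × (-0.000000, -0.000000) = (-0.000000, -0.000000)  (running Σ = (-0.000000, -0.000000))
  m=-3: (-0.039120, -0.147373) × (-0.000011, -0.000035) = (-0.000005, 0.000003)  (running Σ = (-0.000005, 0.000003))
  m=-2: (-0.392723, 0.068618) × (0.000620, -0.001814) = (-0.000119, 0.000755)  (running Σ = (-0.000124, 0.000758))
  m=-1: (0.049413, 0.569897) × (0.051358, -0.036720) = (0.023464, 0.027454)  (running Σ = (0.023341, 0.028212))
  m=0: (0.112713, -0.000000) × (1.013177, 0.000000) = (0.114198, 0.000000)  (running Σ = (0.137539, 0.028212))
  m=1: (-0.049413, 0.569897) × (-0.051358, -0.036720) = (0.023464, -0.027454)  (running Σ = (0.161003, 0.000758))
  m=2: (-0.392723, -0.068618) × (0.000620, 0.001814) = (-0.000119, -0.000755)  (running Σ = (0.160884, 0.000003))
  m=3: (0.039120, -0.147373) × (0.000011, -0.000035) = (-0.000005, -0.000003)  (running Σ = (0.160879, -0.000000))
  m=4: (0.035785, 0.012899) × (-0.000000, 0.000000) = (-0.000000, 0.000000)  (running Σ = (0.160879, -0.000000))
  m=5: (-0.002664, 0.005771) × (0.000000, -0.000000) = (-0.000000, 0.000000)  (running Σ = (0.160879, -0.000000))
  m=6: (-0.000561, -0.000320) × (-0.000000, -0.000000) = (0.000000, 0.000000)  (running Σ = (0.160879, -0.000000))
Accumulated sum (0.160879, -0.000000); after 4π/(2l+1) scaling, (0.155513, -0.000000) ⇒ P_6 = 0.155513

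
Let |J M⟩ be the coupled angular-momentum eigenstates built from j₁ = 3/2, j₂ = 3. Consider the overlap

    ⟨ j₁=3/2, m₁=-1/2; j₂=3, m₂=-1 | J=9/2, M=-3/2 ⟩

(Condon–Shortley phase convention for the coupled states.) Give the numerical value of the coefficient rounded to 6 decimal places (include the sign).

+0.731925  (= +√(15/28))

triangle: 0!×3!×6!/10! = 4320/3628800
(j±m)!: 1!×2!×2!×4!×3!×6! = 414720
prefactor² = (2J+1)×Δ×N² = 34560/7
  k=0: +1/(0!×0!×2!×2!×1!×4!) = 1/96
Σ = 1/96  ⇒  CG² = 34560/7×(1/96)² = 15/28
CG = +√(15/28) = +0.731925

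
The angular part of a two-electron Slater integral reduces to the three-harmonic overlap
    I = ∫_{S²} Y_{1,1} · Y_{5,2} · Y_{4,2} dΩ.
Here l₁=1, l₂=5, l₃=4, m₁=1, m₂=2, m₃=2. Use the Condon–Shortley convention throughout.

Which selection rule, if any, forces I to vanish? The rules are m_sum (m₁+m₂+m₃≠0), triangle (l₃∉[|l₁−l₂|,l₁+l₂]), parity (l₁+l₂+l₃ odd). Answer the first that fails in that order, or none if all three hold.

m_sum

m₁+m₂+m₃ = 1 + 2 + 2 = 5  ✗
triangle: |1−5|=4 ≤ l₃=4 ≤ 1+5=6
parity: l₁+l₂+l₃ = 10 is even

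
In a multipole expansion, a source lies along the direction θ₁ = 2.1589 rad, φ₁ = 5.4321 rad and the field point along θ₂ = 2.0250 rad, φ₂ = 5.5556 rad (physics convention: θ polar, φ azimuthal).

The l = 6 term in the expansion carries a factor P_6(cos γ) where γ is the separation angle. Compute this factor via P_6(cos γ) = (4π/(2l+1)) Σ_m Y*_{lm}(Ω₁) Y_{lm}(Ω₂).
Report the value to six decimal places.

Summing Y*_{l m}(θ₁,φ₁)·Y_{l m}(θ₂,φ₂) over m ∈ [−6, 6]; prefactor 4π/(2·6+1) = 0.966644:
  m=-6: Y*=(0.061528, 0.147946)  Y=(-0.086474, -0.239212)  product (0.030070, -0.027512)
  m=-5: Y*=(0.163305, -0.332142)  Y=(0.378303, 0.204870)  product (0.129825, -0.092194)
  m=-4: Y*=(-0.393842, 0.105930)  Y=(-0.253054, 0.059585)  product (0.093351, -0.050273)
  m=-3: Y*=(0.066767, 0.044544)  Y=(-0.105138, 0.149804)  product (-0.013693, 0.005319)
  m=-2: Y*=(0.041760, 0.316037)  Y=(-0.037689, -0.324500)  product (0.100980, -0.025462)
  m=-1: Y*=(0.138810, -0.158358)  Y=(-0.054326, -0.048382)  product (-0.015203, 0.001887)
  m=+0: Y*=(0.267767, -0.000000)  Y=(0.329770, 0.000000)  product (0.088301, 0.000000)
  m=+1: Y*=(-0.138810, -0.158358)  Y=(0.054326, -0.048382)  product (-0.015203, -0.001887)
  m=+2: Y*=(0.041760, -0.316037)  Y=(-0.037689, 0.324500)  product (0.100980, 0.025462)
  m=+3: Y*=(-0.066767, 0.044544)  Y=(0.105138, 0.149804)  product (-0.013693, -0.005319)
  m=+4: Y*=(-0.393842, -0.105930)  Y=(-0.253054, -0.059585)  product (0.093351, 0.050273)
  m=+5: Y*=(-0.163305, -0.332142)  Y=(-0.378303, 0.204870)  product (0.129825, 0.092194)
  m=+6: Y*=(0.061528, -0.147946)  Y=(-0.086474, 0.239212)  product (0.030070, 0.027512)
Accumulated sum (0.738963, 0.000000); after 4π/(2l+1) scaling, (0.714314, 0.000000) ⇒ P_6 = 0.714314

0.714314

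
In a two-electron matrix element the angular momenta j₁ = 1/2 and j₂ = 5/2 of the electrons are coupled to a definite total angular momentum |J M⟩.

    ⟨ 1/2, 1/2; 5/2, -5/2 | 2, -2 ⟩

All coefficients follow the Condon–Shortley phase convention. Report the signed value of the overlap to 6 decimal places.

+0.912871

triangle: 1!×0!×4!/6! = 24/720
(j±m)!: 1!×0!×0!×5!×0!×4! = 2880
prefactor² = (2J+1)×Δ×N² = 480
  k=0: +1/(0!×1!×0!×0!×0!×4!) = 1/24
Σ = 1/24  ⇒  CG² = 480×(1/24)² = 5/6
CG = +√(5/6) = +0.912871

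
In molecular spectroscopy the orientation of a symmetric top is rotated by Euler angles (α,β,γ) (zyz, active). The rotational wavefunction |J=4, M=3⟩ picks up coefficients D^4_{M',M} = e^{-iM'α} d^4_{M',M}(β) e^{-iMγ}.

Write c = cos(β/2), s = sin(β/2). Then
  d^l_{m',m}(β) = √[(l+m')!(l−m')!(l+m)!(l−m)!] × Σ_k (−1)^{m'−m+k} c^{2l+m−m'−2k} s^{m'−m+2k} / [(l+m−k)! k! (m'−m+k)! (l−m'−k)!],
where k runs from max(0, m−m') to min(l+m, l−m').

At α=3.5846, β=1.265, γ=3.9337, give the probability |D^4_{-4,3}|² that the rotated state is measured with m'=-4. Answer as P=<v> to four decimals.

Split into d^4_{-4,3}(β=1.2650) × two z-phases.
c=cos(1.265000/2)=0.806552, s=sin(1.265000/2)=0.591163; N=√[1·40320·5040·1]=14255.272709
k: max(0,(3)−(-4))=7 … min(4+(3),4−(-4))=7
  k=7: (−1)^0·14255.2727/(5040)·0.8066^1·0.5912^7 = +0.057561
d^4_{-4,3}(1.2650) = +0.057561
|D^4_{-4,3}|² = |d^4_{-4,3}(β)|² = (+0.057561)² = 0.003313 (the z-rotation phases have unit modulus)

P=0.0033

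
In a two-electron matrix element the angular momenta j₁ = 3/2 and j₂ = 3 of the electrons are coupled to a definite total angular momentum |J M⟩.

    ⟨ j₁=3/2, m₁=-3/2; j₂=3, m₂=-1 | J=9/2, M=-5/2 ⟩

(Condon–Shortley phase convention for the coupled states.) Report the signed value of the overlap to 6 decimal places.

triangle: 0!×3!×6!/10! = 4320/3628800
(j±m)!: 0!×3!×2!×4!×2!×7! = 2903040
prefactor² = (2J+1)×Δ×N² = 34560
  k=0: +1/(0!×0!×3!×2!×0!×4!) = 1/288
Σ = 1/288  ⇒  CG² = 34560×(1/288)² = 5/12
CG = +√(5/12) = +0.645497

+0.645497  (= +√(5/12))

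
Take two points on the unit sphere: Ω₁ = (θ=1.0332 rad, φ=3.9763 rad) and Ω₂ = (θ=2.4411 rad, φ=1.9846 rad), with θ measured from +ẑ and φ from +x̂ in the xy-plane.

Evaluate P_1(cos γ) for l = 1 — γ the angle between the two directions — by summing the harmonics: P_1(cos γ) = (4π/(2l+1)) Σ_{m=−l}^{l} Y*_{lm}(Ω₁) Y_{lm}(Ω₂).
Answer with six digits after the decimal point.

-0.617714

Term-by-term m-sum for l=1 (normalisation 4π/3 = 4.188790):
  m=-1: Y*=(-0.199243, -0.219928)  Y=(-0.089548, -0.203907)  product (-0.027003, 0.060321)
  m=+0: Y*=(0.250200, -0.000000)  Y=(-0.373549, 0.000000)  product (-0.093462, 0.000000)
  m=+1: Y*=(0.199243, -0.219928)  Y=(0.089548, -0.203907)  product (-0.027003, -0.060321)
Σ over m = (-0.147468, 0.000000); ×(4π/3) → (-0.617714, 0.000000). Real part: -0.617714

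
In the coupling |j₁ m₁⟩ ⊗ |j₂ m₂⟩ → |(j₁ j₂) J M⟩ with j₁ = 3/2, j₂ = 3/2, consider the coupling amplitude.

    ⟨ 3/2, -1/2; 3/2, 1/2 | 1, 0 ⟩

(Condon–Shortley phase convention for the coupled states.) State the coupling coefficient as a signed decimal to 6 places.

-0.223607

triangle: 2!·1!·1!/5! = 2/120
(j±m)!: 1!·2!·2!·1!·1!·1! = 4
prefactor² = (2J+1)·Δ·N² = 1/5
  k=1: −1/(1!·1!·1!·1!·0!·0!) = -1
  k=2: +1/(2!·0!·0!·0!·1!·1!) = 1/2
Σ = -1/2  ⇒  CG² = 1/5·(-1/2)² = 1/20
CG = −√(1/20) = -0.223607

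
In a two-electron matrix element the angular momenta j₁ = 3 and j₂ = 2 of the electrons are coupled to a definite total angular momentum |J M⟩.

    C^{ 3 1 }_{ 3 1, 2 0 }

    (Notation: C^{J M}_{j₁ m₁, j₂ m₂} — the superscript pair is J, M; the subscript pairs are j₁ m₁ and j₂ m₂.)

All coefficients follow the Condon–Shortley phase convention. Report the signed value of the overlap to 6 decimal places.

-0.387298  (= −√(3/20))

triangle: 2!*4!*2!/9! = 96/362880
(j±m)!: 4!*2!*2!*2!*4!*2! = 9216
prefactor² = (2J+1)*Δ*N² = 256/15
  k=0: +1/(0!*2!*2!*2!*2!*0!) = 1/16
  k=1: −1/(1!*1!*1!*1!*3!*1!) = -1/6
  k=2: +1/(2!*0!*0!*0!*4!*2!) = 1/96
Σ = -3/32  ⇒  CG² = 256/15*(-3/32)² = 3/20
CG = −√(3/20) = -0.387298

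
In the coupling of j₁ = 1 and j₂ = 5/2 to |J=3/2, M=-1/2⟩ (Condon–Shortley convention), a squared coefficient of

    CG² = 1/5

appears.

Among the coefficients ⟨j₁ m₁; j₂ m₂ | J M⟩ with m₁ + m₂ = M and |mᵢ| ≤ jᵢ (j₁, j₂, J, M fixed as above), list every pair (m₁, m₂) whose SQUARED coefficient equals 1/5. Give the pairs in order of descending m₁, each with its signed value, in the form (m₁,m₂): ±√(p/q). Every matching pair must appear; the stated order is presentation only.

(-1,1/2): +√(1/5)

Admissible pairs with m₁+m₂ = M = -1/2: (-1,1/2), (0,-1/2), (1,-3/2)
  (m₁,m₂)=(1,-3/2): CG² = 2/5, CG = +√(2/5)
  (m₁,m₂)=(0,-1/2): CG² = 2/5, CG = −√(2/5)
  (m₁,m₂)=(-1,1/2): CG² = 1/5, CG = +√(1/5)   ← matches the target
Pairs with CG² = 1/5: (-1,1/2): +√(1/5)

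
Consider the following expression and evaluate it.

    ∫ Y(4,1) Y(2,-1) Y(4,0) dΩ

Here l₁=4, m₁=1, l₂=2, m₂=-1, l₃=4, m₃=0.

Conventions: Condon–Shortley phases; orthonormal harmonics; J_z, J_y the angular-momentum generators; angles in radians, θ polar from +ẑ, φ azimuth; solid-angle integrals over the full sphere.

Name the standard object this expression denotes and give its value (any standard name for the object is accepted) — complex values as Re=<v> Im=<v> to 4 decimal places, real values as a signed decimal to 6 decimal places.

Gaunt coefficient, -0.044869

This is a Gaunt coefficient — the integral of a triple product of spherical harmonics over the sphere.
Checks pass: Σm=0; 10 even; l₃=4∈[2,6].
(2·4+1)(2·2+1)(2·4+1) = 405
Δ: 2! 6! 2! / 11! → 1/13860
sum: t=0:+1/192 t=1:−1/36 t=2:+1/192 = -5/288
3j²(4 2 4; 0 0 0) = Δ·Π!·Σ² = 20/693  (sign -1)
sum: t=0:+1/72 t=1:−1/96 = 1/288
3j²(4 2 4; 1 -1 0) = Δ·Π!·Σ² = 1/462  (sign +1)
combine: 4πI² = 405·20/693·1/462 = 150/5929
take √, sign -1: I = -0.04486937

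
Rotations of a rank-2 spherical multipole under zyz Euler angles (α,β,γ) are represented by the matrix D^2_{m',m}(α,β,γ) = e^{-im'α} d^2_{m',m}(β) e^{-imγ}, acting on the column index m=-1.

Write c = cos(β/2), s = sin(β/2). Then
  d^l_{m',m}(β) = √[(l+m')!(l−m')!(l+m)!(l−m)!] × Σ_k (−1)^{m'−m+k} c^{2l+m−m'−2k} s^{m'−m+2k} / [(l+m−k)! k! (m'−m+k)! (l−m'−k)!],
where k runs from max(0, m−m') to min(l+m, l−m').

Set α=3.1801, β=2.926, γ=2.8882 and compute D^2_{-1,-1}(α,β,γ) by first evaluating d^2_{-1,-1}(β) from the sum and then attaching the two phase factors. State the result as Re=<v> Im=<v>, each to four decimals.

Re=-0.0334 Im=0.0073

Split into d^2_{-1,-1}(β=2.9260) × two z-phases.
c=cos(2.926000/2)=0.107588, s=sin(2.926000/2)=0.994196; N=√[1·6·1·6]=6.000000
k: max(0,(-1)−(-1))=0 … min(2+(-1),2−(-1))=1
  k=0: (−1)^0·6.0000/(6)·0.1076^4·0.9942^0 = +0.000134
  k=1: (−1)^1·6.0000/(2)·0.1076^2·0.9942^2 = -0.034323
d^2_{-1,-1}(2.9260) = +0.000134 -0.034323 = -0.034189
D = (-0.999259-0.038498i)·(-0.034189)·(-0.968067+0.250690i) = -0.033403+0.007290i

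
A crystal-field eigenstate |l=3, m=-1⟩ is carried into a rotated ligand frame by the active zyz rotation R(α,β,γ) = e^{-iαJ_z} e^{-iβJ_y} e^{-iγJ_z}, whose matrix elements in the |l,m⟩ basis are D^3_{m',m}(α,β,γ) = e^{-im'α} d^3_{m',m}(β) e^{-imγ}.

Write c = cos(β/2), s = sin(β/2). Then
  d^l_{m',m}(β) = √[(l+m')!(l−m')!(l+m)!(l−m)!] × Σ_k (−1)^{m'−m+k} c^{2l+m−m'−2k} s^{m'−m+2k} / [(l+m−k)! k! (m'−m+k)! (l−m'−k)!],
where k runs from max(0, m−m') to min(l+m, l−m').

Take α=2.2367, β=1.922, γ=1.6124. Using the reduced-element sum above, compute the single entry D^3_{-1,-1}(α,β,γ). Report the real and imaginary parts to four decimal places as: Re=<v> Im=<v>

D^3_{-1,-1}(2.2367,1.9220,1.6124) = e^{-i·-1·2.2367}·d^3_{-1,-1}(1.9220)·e^{-i·-1·1.6124}. Compute d first:
With c≡cos(β/2)=0.572701 and s≡sin(β/2)=0.819765, N=[2·24·2·24]^{1/2}=48.000000
Admissible k: 0..2 (factorial args all ≥0)
  k=0: (−1)^0·48.0000/(48)·0.5727^6·0.8198^0 = +0.035283
  k=1: (−1)^1·48.0000/(6)·0.5727^4·0.8198^2 = -0.578334
  k=2: (−1)^2·48.0000/(8)·0.5727^2·0.8198^4 = +0.888716
d^3_{-1,-1}(1.9220) = +0.035283 -0.578334 +0.888716 = +0.345665
Phases: e^{-i·(-1)·2.2367}=-0.617770+0.786359i, e^{-i·(-1)·1.6124}=-0.041592+0.999135i ⇒ D=-0.262700-0.224662i

Re=-0.2627 Im=-0.2247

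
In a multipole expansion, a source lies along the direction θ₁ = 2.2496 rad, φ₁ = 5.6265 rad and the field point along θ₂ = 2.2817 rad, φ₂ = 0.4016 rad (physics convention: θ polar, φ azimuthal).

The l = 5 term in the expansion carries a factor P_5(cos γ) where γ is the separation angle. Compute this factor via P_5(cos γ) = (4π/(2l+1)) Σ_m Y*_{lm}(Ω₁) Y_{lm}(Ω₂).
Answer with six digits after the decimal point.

Addition theorem: P_5(cos γ) = (4π/11) Σ_m Y*_{lm}(Ω₁) Y_{lm}(Ω₂), m = −5…5:
  [-5]  conj(Y_{5,-5})(Ω₁) = -0.13124 + 0.01874j ; Y_{5,-5}(Ω₂) = -0.04910 - 0.10506j ; Δ = 0.00841 + 0.01287j
  [-4]  conj(Y_{5,-4})(Ω₁) = 0.29434 + 0.16652j ; Y_{5,-4}(Ω₂) = 0.01124 + 0.31558j ; Δ = -0.04924 + 0.09476j
  [-3]  conj(Y_{5,-3})(Ω₁) = -0.16156 - 0.38291j ; Y_{5,-3}(Ω₂) = 0.15257 - 0.39807j ; Δ = -0.17707 + 0.00589j
  [-2]  conj(Y_{5,-2})(Ω₁) = -0.02997 + 0.11385j ; Y_{5,-2}(Ω₂) = -0.12230 + 0.12673j ; Δ = -0.01076 - 0.01772j
  [-1]  conj(Y_{5,-1})(Ω₁) = -0.24788 + 0.19107j ; Y_{5,-1}(Ω₂) = -0.25776 + 0.10947j ; Δ = 0.04298 - 0.07639j
  [+0]  conj(Y_{5,0})(Ω₁) = 0.20593 + 0.00000j ; Y_{5,0}(Ω₂) = 0.25820 + 0.00000j ; Δ = 0.05317 + 0.00000j
  [+1]  conj(Y_{5,1})(Ω₁) = 0.24788 + 0.19107j ; Y_{5,1}(Ω₂) = 0.25776 + 0.10947j ; Δ = 0.04298 + 0.07639j
  [+2]  conj(Y_{5,2})(Ω₁) = -0.02997 - 0.11385j ; Y_{5,2}(Ω₂) = -0.12230 - 0.12673j ; Δ = -0.01076 + 0.01772j
  [+3]  conj(Y_{5,3})(Ω₁) = 0.16156 - 0.38291j ; Y_{5,3}(Ω₂) = -0.15257 - 0.39807j ; Δ = -0.17707 - 0.00589j
  [+4]  conj(Y_{5,4})(Ω₁) = 0.29434 - 0.16652j ; Y_{5,4}(Ω₂) = 0.01124 - 0.31558j ; Δ = -0.04924 - 0.09476j
  [+5]  conj(Y_{5,5})(Ω₁) = 0.13124 + 0.01874j ; Y_{5,5}(Ω₂) = 0.04910 - 0.10506j ; Δ = 0.00841 - 0.01287j
Accumulated sum -0.31820 + 0.00000j; after 4π/(2l+1) scaling, -0.36351 + 0.00000j ⇒ P_5 = -0.363512

-0.363512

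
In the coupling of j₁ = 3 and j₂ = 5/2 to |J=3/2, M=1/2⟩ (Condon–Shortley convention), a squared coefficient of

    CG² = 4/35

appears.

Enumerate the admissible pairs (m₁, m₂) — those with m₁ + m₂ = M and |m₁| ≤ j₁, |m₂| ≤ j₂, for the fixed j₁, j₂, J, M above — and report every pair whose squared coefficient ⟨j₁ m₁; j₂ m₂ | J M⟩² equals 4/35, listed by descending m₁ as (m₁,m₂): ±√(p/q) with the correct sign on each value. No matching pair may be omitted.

Admissible pairs with m₁+m₂ = M = 1/2: (-2,5/2), (-1,3/2), (0,1/2), (1,-1/2), (2,-3/2), (3,-5/2)
  (m₁,m₂)=(3,-5/2): CG² = 5/14, CG = +√(5/14)
  (m₁,m₂)=(2,-3/2): CG² = 1/21, CG = −√(1/21)
  (m₁,m₂)=(1,-1/2): CG² = 1/105, CG = −√(1/105)
  (m₁,m₂)=(0,1/2): CG² = 4/35, CG = +√(4/35)   ← matches the target
  (m₁,m₂)=(-1,3/2): CG² = 7/30, CG = −√(7/30)
  (m₁,m₂)=(-2,5/2): CG² = 5/21, CG = +√(5/21)
Pairs with CG² = 4/35: (0,1/2): +√(4/35)

(0,1/2): +√(4/35)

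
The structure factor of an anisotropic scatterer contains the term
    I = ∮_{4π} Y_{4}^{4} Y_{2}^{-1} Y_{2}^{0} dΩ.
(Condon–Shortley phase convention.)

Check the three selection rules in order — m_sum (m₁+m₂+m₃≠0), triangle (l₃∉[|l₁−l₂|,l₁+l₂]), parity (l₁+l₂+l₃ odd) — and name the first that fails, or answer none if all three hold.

m_sum

m₁+m₂+m₃ = 4 − 1 + 0 = 3  ✗
triangle: |4−2|=2 ≤ l₃=2 ≤ 4+2=6
parity: l₁+l₂+l₃ = 8 is even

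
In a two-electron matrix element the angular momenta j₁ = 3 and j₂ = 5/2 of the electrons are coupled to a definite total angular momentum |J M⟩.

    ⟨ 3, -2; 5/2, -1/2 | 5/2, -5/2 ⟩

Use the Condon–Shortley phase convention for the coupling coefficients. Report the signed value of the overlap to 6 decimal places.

+0.597614

j₁+j₂−J=3  J+j₁−j₂=3  J−j₁+j₂=2  j₁+j₂+J+1=9
(j₁±m₁, j₂±m₂, J±M) = (1,5,2,3,0,5)
P² = 1440/7
sum k=2..2:
  [2] +1/24 = 1/24
S = 1/24
C² = P²·S² = 5/14 ; C = +0.597614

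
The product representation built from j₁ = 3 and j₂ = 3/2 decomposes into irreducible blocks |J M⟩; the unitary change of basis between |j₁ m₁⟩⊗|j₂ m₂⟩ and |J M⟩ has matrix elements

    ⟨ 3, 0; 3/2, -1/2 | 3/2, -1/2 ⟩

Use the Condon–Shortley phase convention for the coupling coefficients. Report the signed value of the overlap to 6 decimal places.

−√(9/35) ≈ -0.507093

√[4·3!3!0!/7! · 3!3!1!2!1!2!] = √(144/35)
  +(−1)^1/∏(1,2,2,0,1,0)! = -1/4  (running -1/4)
⟨..|..⟩ = √(144/35)·(-1/4) = -0.507093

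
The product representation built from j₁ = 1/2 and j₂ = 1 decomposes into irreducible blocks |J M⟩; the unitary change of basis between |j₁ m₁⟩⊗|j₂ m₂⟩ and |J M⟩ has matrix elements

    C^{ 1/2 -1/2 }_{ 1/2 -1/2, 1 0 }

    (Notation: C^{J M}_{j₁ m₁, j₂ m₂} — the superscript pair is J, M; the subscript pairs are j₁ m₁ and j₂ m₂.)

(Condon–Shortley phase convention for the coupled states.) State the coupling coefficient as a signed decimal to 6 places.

√[2·1!0!1!/3! · 0!1!1!1!0!1!] = √(1/3)
  +(−1)^1/∏(1,0,0,0,0,1)! = -1  (running -1)
⟨..|..⟩ = √(1/3)·(-1) = -0.577350

-0.577350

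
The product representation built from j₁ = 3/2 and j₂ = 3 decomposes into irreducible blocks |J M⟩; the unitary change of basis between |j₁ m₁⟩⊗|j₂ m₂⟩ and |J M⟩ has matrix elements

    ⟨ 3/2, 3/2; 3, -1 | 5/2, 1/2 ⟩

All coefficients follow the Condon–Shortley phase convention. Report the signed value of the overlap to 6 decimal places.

√[6·2!1!4!/8! · 3!0!2!4!3!2!] = √(864/35)
  +(−1)^0/∏(0,2,0,2,1,2)! = 1/8  (running 1/8)
⟨..|..⟩ = √(864/35)·(1/8) = +0.621059

+0.621059  (= +√(27/70))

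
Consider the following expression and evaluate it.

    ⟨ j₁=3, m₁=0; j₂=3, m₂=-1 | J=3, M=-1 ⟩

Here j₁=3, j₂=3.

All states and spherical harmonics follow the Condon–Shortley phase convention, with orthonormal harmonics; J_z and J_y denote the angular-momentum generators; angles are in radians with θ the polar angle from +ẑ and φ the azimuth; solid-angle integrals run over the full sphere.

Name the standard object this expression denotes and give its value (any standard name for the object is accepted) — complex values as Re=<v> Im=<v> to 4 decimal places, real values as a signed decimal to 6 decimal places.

Clebsch–Gordan coefficient, −√(1/6) ≈ -0.408248

This is a Clebsch–Gordan (vector-coupling) coefficient.
j₁+j₂−J=3  J+j₁−j₂=3  J−j₁+j₂=3  j₁+j₂+J+1=10
(j₁±m₁, j₂±m₂, J±M) = (3,3,2,4,2,4)
P² = 864/25
sum k=0..2:
  [0] +1/72 = 1/72
  [1] −1/8 = -1/8
  [2] +1/24 = 1/24
S = -5/72
C² = P²·S² = 1/6 ; C = -0.408248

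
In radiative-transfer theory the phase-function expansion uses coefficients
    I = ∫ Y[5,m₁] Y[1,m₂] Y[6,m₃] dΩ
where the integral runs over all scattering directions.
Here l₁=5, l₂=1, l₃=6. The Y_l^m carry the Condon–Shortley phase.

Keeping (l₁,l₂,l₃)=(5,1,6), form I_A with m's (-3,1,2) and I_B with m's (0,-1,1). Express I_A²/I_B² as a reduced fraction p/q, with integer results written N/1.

Shared (l₁,l₂,l₃)=(5,1,6): N and (l;000)² cancel in I_A²/I_B².
A: Δ = 0!·10!·2!/13! = 1/858; Racah Σ t=0..0: t=0:+1/161280 = 1/161280; ⇒ 3j(5 1 6; -3 1 2)² = 1/143, sgn +1
B: Δ = 0!·10!·2!/13! = 1/858; Racah Σ t=0..0: t=0:+1/28800 = 1/28800; ⇒ 3j(5 1 6; 0 -1 1)² = 7/286, sgn -1
I_A²/I_B² = (1/143)/(7/286) = 2/7

2/7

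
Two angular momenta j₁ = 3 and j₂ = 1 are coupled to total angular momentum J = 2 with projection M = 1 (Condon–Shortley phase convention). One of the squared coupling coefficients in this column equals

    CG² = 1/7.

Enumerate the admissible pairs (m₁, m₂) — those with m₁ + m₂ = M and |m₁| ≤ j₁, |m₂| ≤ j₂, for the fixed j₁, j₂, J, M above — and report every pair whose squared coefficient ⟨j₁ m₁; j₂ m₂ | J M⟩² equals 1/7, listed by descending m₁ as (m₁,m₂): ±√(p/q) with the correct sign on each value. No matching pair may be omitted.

Admissible pairs with m₁+m₂ = M = 1: (0,1), (1,0), (2,-1)
  (m₁,m₂)=(2,-1): CG² = 10/21, CG = +√(10/21)
  (m₁,m₂)=(1,0): CG² = 8/21, CG = −√(8/21)
  (m₁,m₂)=(0,1): CG² = 1/7, CG = +√(1/7)   ← matches the target
Pairs with CG² = 1/7: (0,1): +√(1/7)

(0,1): +√(1/7)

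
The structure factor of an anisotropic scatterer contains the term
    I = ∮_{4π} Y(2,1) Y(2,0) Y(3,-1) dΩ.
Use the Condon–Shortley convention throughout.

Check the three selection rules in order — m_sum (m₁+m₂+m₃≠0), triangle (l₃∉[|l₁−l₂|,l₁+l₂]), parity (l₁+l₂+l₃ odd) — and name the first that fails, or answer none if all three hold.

parity

m₁+m₂+m₃ = 1 + 0 − 1 = 0  ✓
triangle: |2−2|=0 ≤ l₃=3 ≤ 2+2=4  ✓
parity: l₁+l₂+l₃ = 7 is odd  ✗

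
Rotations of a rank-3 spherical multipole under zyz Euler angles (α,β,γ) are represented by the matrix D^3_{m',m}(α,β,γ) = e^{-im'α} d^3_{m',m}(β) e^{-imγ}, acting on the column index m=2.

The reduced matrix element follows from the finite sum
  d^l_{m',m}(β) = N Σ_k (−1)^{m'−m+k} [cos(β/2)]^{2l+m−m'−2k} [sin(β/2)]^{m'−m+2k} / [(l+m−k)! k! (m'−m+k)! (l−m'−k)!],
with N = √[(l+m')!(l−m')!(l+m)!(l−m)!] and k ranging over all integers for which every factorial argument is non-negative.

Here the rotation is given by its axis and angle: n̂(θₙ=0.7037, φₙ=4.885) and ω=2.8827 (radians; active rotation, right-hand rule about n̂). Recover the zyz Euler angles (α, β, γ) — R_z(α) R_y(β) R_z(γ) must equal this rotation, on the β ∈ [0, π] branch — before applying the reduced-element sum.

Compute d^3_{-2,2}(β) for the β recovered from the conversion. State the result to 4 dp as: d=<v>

d=0.4288

Axis–angle → zyz. n̂ = (sinθₙcosφₙ, sinθₙsinφₙ, cosθₙ) = (+0.111133, -0.637428, +0.762453), ω = 2.8827.
R = I cosω + sinω [n̂]ₓ + (1−cosω) n̂n̂ᵀ gives
  R = [-0.942385, -0.334514, +0.003456; +0.055878, -0.167586, -0.984273; +0.329832, -0.927370, +0.176623]
β = atan2(√(R₁₃²+R₂₃²), R₃₃) = 1.393242; α = atan2(R₂₃, R₁₃) mod 2π = 4.715900; γ = atan2(R₃₂, −R₃₁) mod 2π = 4.370678
d^3_{-2,2}(β=1.3932) via the finite sum:
With c≡cos(β/2)=0.767015 and s≡sin(β/2)=0.641630, N=[1·120·120·1]^{1/2}=120.000000
Admissible k: 4..5 (factorial args all ≥0)
  k=4: (−1)^0·120.0000/(24)·0.7670^2·0.6416^4 = +0.498557
  k=5: (−1)^1·120.0000/(120)·0.7670^0·0.6416^6 = -0.069776
d^3_{-2,2}(1.3932) = +0.498557 -0.069776 = +0.428781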